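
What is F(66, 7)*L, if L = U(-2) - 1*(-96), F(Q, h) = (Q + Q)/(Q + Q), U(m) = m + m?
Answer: 92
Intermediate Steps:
U(m) = 2*m
F(Q, h) = 1 (F(Q, h) = (2*Q)/((2*Q)) = (2*Q)*(1/(2*Q)) = 1)
L = 92 (L = 2*(-2) - 1*(-96) = -4 + 96 = 92)
F(66, 7)*L = 1*92 = 92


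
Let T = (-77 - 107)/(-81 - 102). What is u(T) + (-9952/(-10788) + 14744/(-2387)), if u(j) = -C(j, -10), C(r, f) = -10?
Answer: 985538/207669 ≈ 4.7457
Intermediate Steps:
T = 184/183 (T = -184/(-183) = -184*(-1/183) = 184/183 ≈ 1.0055)
u(j) = 10 (u(j) = -1*(-10) = 10)
u(T) + (-9952/(-10788) + 14744/(-2387)) = 10 + (-9952/(-10788) + 14744/(-2387)) = 10 + (-9952*(-1/10788) + 14744*(-1/2387)) = 10 + (2488/2697 - 14744/2387) = 10 - 1091152/207669 = 985538/207669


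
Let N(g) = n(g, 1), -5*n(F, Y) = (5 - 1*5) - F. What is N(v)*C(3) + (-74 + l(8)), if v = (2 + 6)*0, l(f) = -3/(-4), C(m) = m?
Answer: -293/4 ≈ -73.250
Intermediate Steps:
l(f) = ¾ (l(f) = -3*(-¼) = ¾)
v = 0 (v = 8*0 = 0)
n(F, Y) = F/5 (n(F, Y) = -((5 - 1*5) - F)/5 = -((5 - 5) - F)/5 = -(0 - F)/5 = -(-1)*F/5 = F/5)
N(g) = g/5
N(v)*C(3) + (-74 + l(8)) = ((⅕)*0)*3 + (-74 + ¾) = 0*3 - 293/4 = 0 - 293/4 = -293/4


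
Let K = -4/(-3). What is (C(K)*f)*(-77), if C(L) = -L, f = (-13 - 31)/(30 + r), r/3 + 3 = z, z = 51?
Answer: -6776/261 ≈ -25.962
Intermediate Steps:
r = 144 (r = -9 + 3*51 = -9 + 153 = 144)
K = 4/3 (K = -4*(-1/3) = 4/3 ≈ 1.3333)
f = -22/87 (f = (-13 - 31)/(30 + 144) = -44/174 = -44*1/174 = -22/87 ≈ -0.25287)
(C(K)*f)*(-77) = (-1*4/3*(-22/87))*(-77) = -4/3*(-22/87)*(-77) = (88/261)*(-77) = -6776/261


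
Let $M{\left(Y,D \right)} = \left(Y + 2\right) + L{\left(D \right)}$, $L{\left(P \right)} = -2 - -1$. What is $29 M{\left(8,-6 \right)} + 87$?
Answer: $348$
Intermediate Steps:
$L{\left(P \right)} = -1$ ($L{\left(P \right)} = -2 + 1 = -1$)
$M{\left(Y,D \right)} = 1 + Y$ ($M{\left(Y,D \right)} = \left(Y + 2\right) - 1 = \left(2 + Y\right) - 1 = 1 + Y$)
$29 M{\left(8,-6 \right)} + 87 = 29 \left(1 + 8\right) + 87 = 29 \cdot 9 + 87 = 261 + 87 = 348$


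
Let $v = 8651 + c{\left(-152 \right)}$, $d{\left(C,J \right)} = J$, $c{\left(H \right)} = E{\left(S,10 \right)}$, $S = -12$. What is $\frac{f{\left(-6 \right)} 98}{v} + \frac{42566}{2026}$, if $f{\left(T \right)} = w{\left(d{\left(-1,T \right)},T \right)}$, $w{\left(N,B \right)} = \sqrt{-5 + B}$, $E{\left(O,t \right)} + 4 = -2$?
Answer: $\frac{21283}{1013} + \frac{14 i \sqrt{11}}{1235} \approx 21.01 + 0.037597 i$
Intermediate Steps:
$E{\left(O,t \right)} = -6$ ($E{\left(O,t \right)} = -4 - 2 = -6$)
$c{\left(H \right)} = -6$
$f{\left(T \right)} = \sqrt{-5 + T}$
$v = 8645$ ($v = 8651 - 6 = 8645$)
$\frac{f{\left(-6 \right)} 98}{v} + \frac{42566}{2026} = \frac{\sqrt{-5 - 6} \cdot 98}{8645} + \frac{42566}{2026} = \sqrt{-11} \cdot 98 \cdot \frac{1}{8645} + 42566 \cdot \frac{1}{2026} = i \sqrt{11} \cdot 98 \cdot \frac{1}{8645} + \frac{21283}{1013} = 98 i \sqrt{11} \cdot \frac{1}{8645} + \frac{21283}{1013} = \frac{14 i \sqrt{11}}{1235} + \frac{21283}{1013} = \frac{21283}{1013} + \frac{14 i \sqrt{11}}{1235}$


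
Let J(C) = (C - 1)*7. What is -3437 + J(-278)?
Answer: -5390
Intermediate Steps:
J(C) = -7 + 7*C (J(C) = (-1 + C)*7 = -7 + 7*C)
-3437 + J(-278) = -3437 + (-7 + 7*(-278)) = -3437 + (-7 - 1946) = -3437 - 1953 = -5390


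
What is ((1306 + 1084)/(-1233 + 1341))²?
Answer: 1428025/2916 ≈ 489.72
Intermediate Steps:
((1306 + 1084)/(-1233 + 1341))² = (2390/108)² = (2390*(1/108))² = (1195/54)² = 1428025/2916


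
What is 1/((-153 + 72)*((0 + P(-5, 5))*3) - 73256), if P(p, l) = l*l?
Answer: -1/79331 ≈ -1.2605e-5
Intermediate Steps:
P(p, l) = l²
1/((-153 + 72)*((0 + P(-5, 5))*3) - 73256) = 1/((-153 + 72)*((0 + 5²)*3) - 73256) = 1/(-81*(0 + 25)*3 - 73256) = 1/(-2025*3 - 73256) = 1/(-81*75 - 73256) = 1/(-6075 - 73256) = 1/(-79331) = -1/79331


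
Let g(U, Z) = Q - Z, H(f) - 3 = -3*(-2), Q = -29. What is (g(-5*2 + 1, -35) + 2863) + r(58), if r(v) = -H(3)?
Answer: 2860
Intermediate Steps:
H(f) = 9 (H(f) = 3 - 3*(-2) = 3 + 6 = 9)
g(U, Z) = -29 - Z
r(v) = -9 (r(v) = -1*9 = -9)
(g(-5*2 + 1, -35) + 2863) + r(58) = ((-29 - 1*(-35)) + 2863) - 9 = ((-29 + 35) + 2863) - 9 = (6 + 2863) - 9 = 2869 - 9 = 2860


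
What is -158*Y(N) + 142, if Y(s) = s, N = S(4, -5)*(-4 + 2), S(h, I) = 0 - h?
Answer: -1122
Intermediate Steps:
S(h, I) = -h
N = 8 (N = (-1*4)*(-4 + 2) = -4*(-2) = 8)
-158*Y(N) + 142 = -158*8 + 142 = -1264 + 142 = -1122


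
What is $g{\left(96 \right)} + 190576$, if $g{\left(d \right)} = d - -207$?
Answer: $190879$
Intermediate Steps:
$g{\left(d \right)} = 207 + d$ ($g{\left(d \right)} = d + 207 = 207 + d$)
$g{\left(96 \right)} + 190576 = \left(207 + 96\right) + 190576 = 303 + 190576 = 190879$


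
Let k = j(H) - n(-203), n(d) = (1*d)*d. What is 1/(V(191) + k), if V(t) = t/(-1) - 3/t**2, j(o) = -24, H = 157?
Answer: -36481/1511188947 ≈ -2.4141e-5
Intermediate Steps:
n(d) = d**2 (n(d) = d*d = d**2)
k = -41233 (k = -24 - 1*(-203)**2 = -24 - 1*41209 = -24 - 41209 = -41233)
V(t) = -t - 3/t**2 (V(t) = t*(-1) - 3/t**2 = -t - 3/t**2)
1/(V(191) + k) = 1/((-1*191 - 3/191**2) - 41233) = 1/((-191 - 3*1/36481) - 41233) = 1/((-191 - 3/36481) - 41233) = 1/(-6967874/36481 - 41233) = 1/(-1511188947/36481) = -36481/1511188947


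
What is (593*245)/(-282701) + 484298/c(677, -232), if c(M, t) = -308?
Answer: -68478138339/43535954 ≈ -1572.9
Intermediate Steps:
(593*245)/(-282701) + 484298/c(677, -232) = (593*245)/(-282701) + 484298/(-308) = 145285*(-1/282701) + 484298*(-1/308) = -145285/282701 - 242149/154 = -68478138339/43535954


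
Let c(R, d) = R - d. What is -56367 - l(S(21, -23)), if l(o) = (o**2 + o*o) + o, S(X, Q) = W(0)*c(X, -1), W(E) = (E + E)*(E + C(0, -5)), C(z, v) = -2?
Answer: -56367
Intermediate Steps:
W(E) = 2*E*(-2 + E) (W(E) = (E + E)*(E - 2) = (2*E)*(-2 + E) = 2*E*(-2 + E))
S(X, Q) = 0 (S(X, Q) = (2*0*(-2 + 0))*(X - 1*(-1)) = (2*0*(-2))*(X + 1) = 0*(1 + X) = 0)
l(o) = o + 2*o**2 (l(o) = (o**2 + o**2) + o = 2*o**2 + o = o + 2*o**2)
-56367 - l(S(21, -23)) = -56367 - 0*(1 + 2*0) = -56367 - 0*(1 + 0) = -56367 - 0 = -56367 - 1*0 = -56367 + 0 = -56367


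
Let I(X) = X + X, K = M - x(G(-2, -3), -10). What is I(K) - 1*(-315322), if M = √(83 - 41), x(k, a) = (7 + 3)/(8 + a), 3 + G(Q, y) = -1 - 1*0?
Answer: 315332 + 2*√42 ≈ 3.1535e+5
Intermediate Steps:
G(Q, y) = -4 (G(Q, y) = -3 + (-1 - 1*0) = -3 + (-1 + 0) = -3 - 1 = -4)
x(k, a) = 10/(8 + a)
M = √42 ≈ 6.4807
K = 5 + √42 (K = √42 - 10/(8 - 10) = √42 - 10/(-2) = √42 - 10*(-1)/2 = √42 - 1*(-5) = √42 + 5 = 5 + √42 ≈ 11.481)
I(X) = 2*X
I(K) - 1*(-315322) = 2*(5 + √42) - 1*(-315322) = (10 + 2*√42) + 315322 = 315332 + 2*√42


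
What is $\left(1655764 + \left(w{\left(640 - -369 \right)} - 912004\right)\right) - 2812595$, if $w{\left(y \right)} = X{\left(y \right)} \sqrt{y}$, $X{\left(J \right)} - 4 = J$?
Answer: $-2068835 + 1013 \sqrt{1009} \approx -2.0367 \cdot 10^{6}$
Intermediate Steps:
$X{\left(J \right)} = 4 + J$
$w{\left(y \right)} = \sqrt{y} \left(4 + y\right)$ ($w{\left(y \right)} = \left(4 + y\right) \sqrt{y} = \sqrt{y} \left(4 + y\right)$)
$\left(1655764 + \left(w{\left(640 - -369 \right)} - 912004\right)\right) - 2812595 = \left(1655764 - \left(912004 - \sqrt{640 - -369} \left(4 + \left(640 - -369\right)\right)\right)\right) - 2812595 = \left(1655764 - \left(912004 - \sqrt{640 + 369} \left(4 + \left(640 + 369\right)\right)\right)\right) - 2812595 = \left(1655764 - \left(912004 - \sqrt{1009} \left(4 + 1009\right)\right)\right) - 2812595 = \left(1655764 - \left(912004 - \sqrt{1009} \cdot 1013\right)\right) - 2812595 = \left(1655764 - \left(912004 - 1013 \sqrt{1009}\right)\right) - 2812595 = \left(743760 + 1013 \sqrt{1009}\right) - 2812595 = -2068835 + 1013 \sqrt{1009}$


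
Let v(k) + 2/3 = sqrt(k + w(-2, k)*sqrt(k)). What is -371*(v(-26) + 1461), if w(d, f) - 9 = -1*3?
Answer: -1625351/3 - 371*sqrt(-26 + 6*I*sqrt(26)) ≈ -5.4277e+5 - 2133.6*I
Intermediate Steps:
w(d, f) = 6 (w(d, f) = 9 - 1*3 = 9 - 3 = 6)
v(k) = -2/3 + sqrt(k + 6*sqrt(k))
-371*(v(-26) + 1461) = -371*((-2/3 + sqrt(-26 + 6*sqrt(-26))) + 1461) = -371*((-2/3 + sqrt(-26 + 6*(I*sqrt(26)))) + 1461) = -371*((-2/3 + sqrt(-26 + 6*I*sqrt(26))) + 1461) = -371*(4381/3 + sqrt(-26 + 6*I*sqrt(26))) = -1625351/3 - 371*sqrt(-26 + 6*I*sqrt(26))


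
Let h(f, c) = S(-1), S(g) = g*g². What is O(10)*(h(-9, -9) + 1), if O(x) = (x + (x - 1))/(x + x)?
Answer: 0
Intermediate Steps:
S(g) = g³
h(f, c) = -1 (h(f, c) = (-1)³ = -1)
O(x) = (-1 + 2*x)/(2*x) (O(x) = (x + (-1 + x))/((2*x)) = (-1 + 2*x)*(1/(2*x)) = (-1 + 2*x)/(2*x))
O(10)*(h(-9, -9) + 1) = ((-½ + 10)/10)*(-1 + 1) = ((⅒)*(19/2))*0 = (19/20)*0 = 0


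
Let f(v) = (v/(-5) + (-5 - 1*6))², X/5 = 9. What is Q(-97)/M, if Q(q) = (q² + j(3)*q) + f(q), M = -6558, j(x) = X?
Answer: -63932/81975 ≈ -0.77990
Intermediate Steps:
X = 45 (X = 5*9 = 45)
j(x) = 45
f(v) = (-11 - v/5)² (f(v) = (v*(-⅕) + (-5 - 6))² = (-v/5 - 11)² = (-11 - v/5)²)
Q(q) = q² + 45*q + (55 + q)²/25 (Q(q) = (q² + 45*q) + (55 + q)²/25 = q² + 45*q + (55 + q)²/25)
Q(-97)/M = (121 + (26/25)*(-97)² + (247/5)*(-97))/(-6558) = (121 + (26/25)*9409 - 23959/5)*(-1/6558) = (121 + 244634/25 - 23959/5)*(-1/6558) = (127864/25)*(-1/6558) = -63932/81975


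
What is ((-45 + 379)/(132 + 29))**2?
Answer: 111556/25921 ≈ 4.3037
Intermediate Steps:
((-45 + 379)/(132 + 29))**2 = (334/161)**2 = 111556/25921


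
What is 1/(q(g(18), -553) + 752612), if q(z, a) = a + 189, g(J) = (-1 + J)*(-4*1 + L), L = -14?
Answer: 1/752248 ≈ 1.3293e-6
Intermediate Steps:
g(J) = 18 - 18*J (g(J) = (-1 + J)*(-4*1 - 14) = (-1 + J)*(-4 - 14) = (-1 + J)*(-18) = 18 - 18*J)
q(z, a) = 189 + a
1/(q(g(18), -553) + 752612) = 1/((189 - 553) + 752612) = 1/(-364 + 752612) = 1/752248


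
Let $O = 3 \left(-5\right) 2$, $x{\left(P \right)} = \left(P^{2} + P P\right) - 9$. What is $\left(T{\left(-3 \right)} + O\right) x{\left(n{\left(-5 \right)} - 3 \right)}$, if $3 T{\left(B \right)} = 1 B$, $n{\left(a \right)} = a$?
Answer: $-3689$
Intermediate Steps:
$T{\left(B \right)} = \frac{B}{3}$ ($T{\left(B \right)} = \frac{1 B}{3} = \frac{B}{3}$)
$x{\left(P \right)} = -9 + 2 P^{2}$ ($x{\left(P \right)} = \left(P^{2} + P^{2}\right) - 9 = 2 P^{2} - 9 = -9 + 2 P^{2}$)
$O = -30$ ($O = \left(-15\right) 2 = -30$)
$\left(T{\left(-3 \right)} + O\right) x{\left(n{\left(-5 \right)} - 3 \right)} = \left(\frac{1}{3} \left(-3\right) - 30\right) \left(-9 + 2 \left(-5 - 3\right)^{2}\right) = \left(-1 - 30\right) \left(-9 + 2 \left(-8\right)^{2}\right) = - 31 \left(-9 + 2 \cdot 64\right) = - 31 \left(-9 + 128\right) = \left(-31\right) 119 = -3689$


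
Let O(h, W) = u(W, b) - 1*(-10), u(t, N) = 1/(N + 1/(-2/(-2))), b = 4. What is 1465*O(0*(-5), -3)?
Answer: 14943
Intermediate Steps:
u(t, N) = 1/(1 + N) (u(t, N) = 1/(N + 1/(-2*(-½))) = 1/(N + 1/1) = 1/(N + 1) = 1/(1 + N))
O(h, W) = 51/5 (O(h, W) = 1/(1 + 4) - 1*(-10) = 1/5 + 10 = ⅕ + 10 = 51/5)
1465*O(0*(-5), -3) = 1465*(51/5) = 14943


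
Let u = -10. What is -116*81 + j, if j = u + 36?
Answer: -9370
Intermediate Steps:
j = 26 (j = -10 + 36 = 26)
-116*81 + j = -116*81 + 26 = -9396 + 26 = -9370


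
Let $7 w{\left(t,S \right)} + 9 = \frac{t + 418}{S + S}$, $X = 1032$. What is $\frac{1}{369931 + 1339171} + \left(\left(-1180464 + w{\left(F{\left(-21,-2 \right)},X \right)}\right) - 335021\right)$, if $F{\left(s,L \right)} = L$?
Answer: $- \frac{2338878895186277}{1543319106} \approx -1.5155 \cdot 10^{6}$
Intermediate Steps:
$w{\left(t,S \right)} = - \frac{9}{7} + \frac{418 + t}{14 S}$ ($w{\left(t,S \right)} = - \frac{9}{7} + \frac{\left(t + 418\right) \frac{1}{S + S}}{7} = - \frac{9}{7} + \frac{\left(418 + t\right) \frac{1}{2 S}}{7} = - \frac{9}{7} + \frac{\frac{1}{2} \frac{1}{S} \left(418 + t\right)}{7} = - \frac{9}{7} + \frac{418 + t}{14 S}$)
$\frac{1}{369931 + 1339171} + \left(\left(-1180464 + w{\left(F{\left(-21,-2 \right)},X \right)}\right) - 335021\right) = \frac{1}{369931 + 1339171} - \left(1515485 - \frac{418 - 2 - 18576}{14 \cdot 1032}\right) = \frac{1}{1709102} - \left(1515485 - \frac{418 - 2 - 18576}{14448}\right) = \frac{1}{1709102} - \left(1515485 + \frac{1135}{903}\right) = \frac{1}{1709102} - \frac{1368484090}{903} = - \frac{2338878895186277}{1543319106}$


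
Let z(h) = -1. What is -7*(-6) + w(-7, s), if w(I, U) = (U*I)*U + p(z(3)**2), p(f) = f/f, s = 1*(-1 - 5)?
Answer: -209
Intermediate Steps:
s = -6 (s = 1*(-6) = -6)
p(f) = 1
w(I, U) = 1 + I*U**2 (w(I, U) = (U*I)*U + 1 = (I*U)*U + 1 = I*U**2 + 1 = 1 + I*U**2)
-7*(-6) + w(-7, s) = -7*(-6) + (1 - 7*(-6)**2) = 42 + (1 - 7*36) = 42 + (1 - 252) = 42 - 251 = -209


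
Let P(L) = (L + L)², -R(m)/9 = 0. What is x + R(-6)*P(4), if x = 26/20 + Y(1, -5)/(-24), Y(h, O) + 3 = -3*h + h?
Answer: 181/120 ≈ 1.5083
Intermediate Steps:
Y(h, O) = -3 - 2*h (Y(h, O) = -3 + (-3*h + h) = -3 - 2*h)
R(m) = 0 (R(m) = -9*0 = 0)
x = 181/120 (x = 26/20 + (-3 - 2*1)/(-24) = 26*(1/20) + (-3 - 2)*(-1/24) = 13/10 - 5*(-1/24) = 13/10 + 5/24 = 181/120 ≈ 1.5083)
P(L) = 4*L² (P(L) = (2*L)² = 4*L²)
x + R(-6)*P(4) = 181/120 + 0*(4*4²) = 181/120 + 0*(4*16) = 181/120 + 0*64 = 181/120 + 0 = 181/120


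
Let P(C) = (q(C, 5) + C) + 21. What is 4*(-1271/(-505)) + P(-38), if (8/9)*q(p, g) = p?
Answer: -100359/2020 ≈ -49.683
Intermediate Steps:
q(p, g) = 9*p/8
P(C) = 21 + 17*C/8 (P(C) = (9*C/8 + C) + 21 = 17*C/8 + 21 = 21 + 17*C/8)
4*(-1271/(-505)) + P(-38) = 4*(-1271/(-505)) + (21 + (17/8)*(-38)) = 4*(-1271*(-1/505)) + (21 - 323/4) = 4*(1271/505) - 239/4 = 5084/505 - 239/4 = -100359/2020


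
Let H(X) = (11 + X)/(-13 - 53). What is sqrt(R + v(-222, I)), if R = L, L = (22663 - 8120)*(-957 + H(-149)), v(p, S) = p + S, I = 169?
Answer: I*sqrt(1680362805)/11 ≈ 3726.6*I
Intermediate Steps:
v(p, S) = S + p
H(X) = -1/6 - X/66 (H(X) = (11 + X)/(-66) = (11 + X)*(-1/66) = -1/6 - X/66)
L = -152759672/11 (L = (22663 - 8120)*(-957 + (-1/6 - 1/66*(-149))) = 14543*(-957 + (-1/6 + 149/66)) = 14543*(-957 + 23/11) = 14543*(-10504/11) = -152759672/11 ≈ -1.3887e+7)
R = -152759672/11 ≈ -1.3887e+7
sqrt(R + v(-222, I)) = sqrt(-152759672/11 + (169 - 222)) = sqrt(-152759672/11 - 53) = sqrt(-152760255/11) = I*sqrt(1680362805)/11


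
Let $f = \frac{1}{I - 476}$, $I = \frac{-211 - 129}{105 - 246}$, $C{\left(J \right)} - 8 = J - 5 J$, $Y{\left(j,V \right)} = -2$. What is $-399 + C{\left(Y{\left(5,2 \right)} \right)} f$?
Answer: $- \frac{3330735}{8347} \approx -399.03$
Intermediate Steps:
$C{\left(J \right)} = 8 - 4 J$ ($C{\left(J \right)} = 8 + \left(J - 5 J\right) = 8 - 4 J$)
$I = \frac{340}{141}$ ($I = - \frac{340}{-141} = \left(-340\right) \left(- \frac{1}{141}\right) = \frac{340}{141} \approx 2.4113$)
$f = - \frac{141}{66776}$ ($f = \frac{1}{\frac{340}{141} - 476} = \frac{1}{- \frac{66776}{141}} = - \frac{141}{66776} \approx -0.0021115$)
$-399 + C{\left(Y{\left(5,2 \right)} \right)} f = -399 + \left(8 - -8\right) \left(- \frac{141}{66776}\right) = -399 + \left(8 + 8\right) \left(- \frac{141}{66776}\right) = -399 + 16 \left(- \frac{141}{66776}\right) = -399 - \frac{282}{8347} = - \frac{3330735}{8347}$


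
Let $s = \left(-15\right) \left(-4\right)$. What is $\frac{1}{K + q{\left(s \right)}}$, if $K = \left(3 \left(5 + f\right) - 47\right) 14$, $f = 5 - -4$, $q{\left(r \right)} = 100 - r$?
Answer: $- \frac{1}{30} \approx -0.033333$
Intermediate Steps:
$s = 60$
$f = 9$ ($f = 5 + 4 = 9$)
$K = -70$ ($K = \left(3 \left(5 + 9\right) - 47\right) 14 = \left(3 \cdot 14 - 47\right) 14 = \left(42 - 47\right) 14 = \left(-5\right) 14 = -70$)
$\frac{1}{K + q{\left(s \right)}} = \frac{1}{-70 + \left(100 - 60\right)} = \frac{1}{-70 + 40} = \frac{1}{-30} = - \frac{1}{30}$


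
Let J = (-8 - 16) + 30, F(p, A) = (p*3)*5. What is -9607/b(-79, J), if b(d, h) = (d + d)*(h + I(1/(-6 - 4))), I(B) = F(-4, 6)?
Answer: -9607/8532 ≈ -1.1260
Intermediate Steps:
F(p, A) = 15*p (F(p, A) = (3*p)*5 = 15*p)
I(B) = -60 (I(B) = 15*(-4) = -60)
J = 6 (J = -24 + 30 = 6)
b(d, h) = 2*d*(-60 + h) (b(d, h) = (d + d)*(h - 60) = (2*d)*(-60 + h) = 2*d*(-60 + h))
-9607/b(-79, J) = -9607*(-1/(158*(-60 + 6))) = -9607/(2*(-79)*(-54)) = -9607/8532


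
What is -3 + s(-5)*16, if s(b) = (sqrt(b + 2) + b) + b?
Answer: -163 + 16*I*sqrt(3) ≈ -163.0 + 27.713*I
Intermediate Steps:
s(b) = sqrt(2 + b) + 2*b (s(b) = (sqrt(2 + b) + b) + b = (b + sqrt(2 + b)) + b = sqrt(2 + b) + 2*b)
-3 + s(-5)*16 = -3 + (sqrt(2 - 5) + 2*(-5))*16 = -3 + (sqrt(-3) - 10)*16 = -3 + (I*sqrt(3) - 10)*16 = -3 + (-10 + I*sqrt(3))*16 = -3 + (-160 + 16*I*sqrt(3)) = -163 + 16*I*sqrt(3)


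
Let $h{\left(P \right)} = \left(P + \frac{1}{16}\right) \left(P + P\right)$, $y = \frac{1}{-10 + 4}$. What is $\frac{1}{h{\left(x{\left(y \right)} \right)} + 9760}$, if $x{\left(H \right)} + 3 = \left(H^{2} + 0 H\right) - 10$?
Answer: $\frac{2592}{26166073} \approx 9.906 \cdot 10^{-5}$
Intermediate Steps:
$y = - \frac{1}{6}$ ($y = \frac{1}{-6} = - \frac{1}{6} \approx -0.16667$)
$x{\left(H \right)} = -13 + H^{2}$ ($x{\left(H \right)} = -3 + \left(\left(H^{2} + 0 H\right) - 10\right) = -3 + \left(\left(H^{2} + 0\right) - 10\right) = -3 + \left(H^{2} - 10\right) = -3 + \left(-10 + H^{2}\right) = -13 + H^{2}$)
$h{\left(P \right)} = 2 P \left(\frac{1}{16} + P\right)$ ($h{\left(P \right)} = \left(P + \frac{1}{16}\right) 2 P = \left(\frac{1}{16} + P\right) 2 P = 2 P \left(\frac{1}{16} + P\right)$)
$\frac{1}{h{\left(x{\left(y \right)} \right)} + 9760} = \frac{1}{\frac{\left(-13 + \left(- \frac{1}{6}\right)^{2}\right) \left(1 + 16 \left(-13 + \left(- \frac{1}{6}\right)^{2}\right)\right)}{8} + 9760} = \frac{1}{\frac{\left(-13 + \frac{1}{36}\right) \left(1 + 16 \left(-13 + \frac{1}{36}\right)\right)}{8} + 9760} = \frac{1}{\frac{1}{8} \left(- \frac{467}{36}\right) \left(1 + 16 \left(- \frac{467}{36}\right)\right) + 9760} = \frac{1}{\frac{1}{8} \left(- \frac{467}{36}\right) \left(1 - \frac{1868}{9}\right) + 9760} = \frac{1}{\frac{1}{8} \left(- \frac{467}{36}\right) \left(- \frac{1859}{9}\right) + 9760} = \frac{1}{\frac{868153}{2592} + 9760} = \frac{1}{\frac{26166073}{2592}} = \frac{2592}{26166073}$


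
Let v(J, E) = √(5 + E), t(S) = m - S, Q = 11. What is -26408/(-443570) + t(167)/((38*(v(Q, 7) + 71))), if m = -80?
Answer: -71901723/2230713530 + 13*√3/5029 ≈ -0.027755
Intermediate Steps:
t(S) = -80 - S
-26408/(-443570) + t(167)/((38*(v(Q, 7) + 71))) = -26408/(-443570) + (-80 - 1*167)/((38*(√(5 + 7) + 71))) = -26408*(-1/443570) + (-80 - 167)/((38*(√12 + 71))) = 13204/221785 - 247*1/(38*(2*√3 + 71)) = 13204/221785 - 247*1/(38*(71 + 2*√3)) = 13204/221785 - 247/(2698 + 76*√3)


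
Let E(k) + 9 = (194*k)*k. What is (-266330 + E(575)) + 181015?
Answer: 64055926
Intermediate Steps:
E(k) = -9 + 194*k**2 (E(k) = -9 + (194*k)*k = -9 + 194*k**2)
(-266330 + E(575)) + 181015 = (-266330 + (-9 + 194*575**2)) + 181015 = (-266330 + (-9 + 194*330625)) + 181015 = (-266330 + (-9 + 64141250)) + 181015 = (-266330 + 64141241) + 181015 = 63874911 + 181015 = 64055926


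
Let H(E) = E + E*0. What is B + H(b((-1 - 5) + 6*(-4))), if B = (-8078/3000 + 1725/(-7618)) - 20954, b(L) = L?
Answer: -119908762301/5713500 ≈ -20987.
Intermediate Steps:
H(E) = E (H(E) = E + 0 = E)
B = -119737357301/5713500 (B = (-8078*1/3000 + 1725*(-1/7618)) - 20954 = (-4039/1500 - 1725/7618) - 20954 = -16678301/5713500 - 20954 = -119737357301/5713500 ≈ -20957.)
B + H(b((-1 - 5) + 6*(-4))) = -119737357301/5713500 + ((-1 - 5) + 6*(-4)) = -119737357301/5713500 + (-6 - 24) = -119737357301/5713500 - 30 = -119908762301/5713500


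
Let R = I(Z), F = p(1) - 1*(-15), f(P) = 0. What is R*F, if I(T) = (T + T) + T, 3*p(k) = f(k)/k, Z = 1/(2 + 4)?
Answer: 15/2 ≈ 7.5000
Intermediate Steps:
Z = ⅙ (Z = 1/6 = ⅙ ≈ 0.16667)
p(k) = 0 (p(k) = (0/k)/3 = (⅓)*0 = 0)
I(T) = 3*T (I(T) = 2*T + T = 3*T)
F = 15 (F = 0 - 1*(-15) = 0 + 15 = 15)
R = ½ (R = 3*(⅙) = ½ ≈ 0.50000)
R*F = (½)*15 = 15/2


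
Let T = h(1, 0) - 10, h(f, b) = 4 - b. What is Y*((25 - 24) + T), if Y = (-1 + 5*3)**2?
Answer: -980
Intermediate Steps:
Y = 196 (Y = (-1 + 15)**2 = 14**2 = 196)
T = -6 (T = (4 - 1*0) - 10 = (4 + 0) - 10 = 4 - 10 = -6)
Y*((25 - 24) + T) = 196*((25 - 24) - 6) = 196*(1 - 6) = 196*(-5) = -980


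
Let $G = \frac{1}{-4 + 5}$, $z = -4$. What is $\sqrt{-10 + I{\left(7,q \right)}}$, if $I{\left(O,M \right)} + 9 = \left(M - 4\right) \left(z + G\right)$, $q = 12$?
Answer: $i \sqrt{43} \approx 6.5574 i$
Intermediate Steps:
$G = 1$ ($G = 1^{-1} = 1$)
$I{\left(O,M \right)} = 3 - 3 M$ ($I{\left(O,M \right)} = -9 + \left(M - 4\right) \left(-4 + 1\right) = -9 + \left(M - 4\right) \left(-3\right) = -9 + \left(-4 + M\right) \left(-3\right) = -9 - \left(-12 + 3 M\right) = 3 - 3 M$)
$\sqrt{-10 + I{\left(7,q \right)}} = \sqrt{-10 + \left(3 - 36\right)} = \sqrt{-10 - 33} = \sqrt{-43} = i \sqrt{43}$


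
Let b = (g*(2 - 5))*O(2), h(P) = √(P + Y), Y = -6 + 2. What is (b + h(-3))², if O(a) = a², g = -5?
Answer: (60 + I*√7)² ≈ 3593.0 + 317.49*I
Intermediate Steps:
Y = -4
h(P) = √(-4 + P) (h(P) = √(P - 4) = √(-4 + P))
b = 60 (b = -5*(2 - 5)*2² = -5*(-3)*4 = 15*4 = 60)
(b + h(-3))² = (60 + √(-4 - 3))² = (60 + √(-7))² = (60 + I*√7)²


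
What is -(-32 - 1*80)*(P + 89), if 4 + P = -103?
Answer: -2016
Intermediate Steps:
P = -107 (P = -4 - 103 = -107)
-(-32 - 1*80)*(P + 89) = -(-32 - 1*80)*(-107 + 89) = -(-32 - 80)*(-18) = -(-112)*(-18) = -1*2016 = -2016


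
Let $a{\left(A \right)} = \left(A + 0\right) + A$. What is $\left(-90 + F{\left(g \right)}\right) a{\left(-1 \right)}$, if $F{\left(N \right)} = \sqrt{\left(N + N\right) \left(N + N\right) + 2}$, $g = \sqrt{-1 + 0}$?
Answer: $180 - 2 i \sqrt{2} \approx 180.0 - 2.8284 i$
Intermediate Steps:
$g = i$ ($g = \sqrt{-1} = i \approx 1.0 i$)
$a{\left(A \right)} = 2 A$ ($a{\left(A \right)} = A + A = 2 A$)
$F{\left(N \right)} = \sqrt{2 + 4 N^{2}}$ ($F{\left(N \right)} = \sqrt{2 N 2 N + 2} = \sqrt{4 N^{2} + 2} = \sqrt{2 + 4 N^{2}}$)
$\left(-90 + F{\left(g \right)}\right) a{\left(-1 \right)} = \left(-90 + \sqrt{2 + 4 i^{2}}\right) 2 \left(-1\right) = \left(-90 + \sqrt{2 + 4 \left(-1\right)}\right) \left(-2\right) = \left(-90 + \sqrt{2 - 4}\right) \left(-2\right) = \left(-90 + \sqrt{-2}\right) \left(-2\right) = \left(-90 + i \sqrt{2}\right) \left(-2\right) = 180 - 2 i \sqrt{2}$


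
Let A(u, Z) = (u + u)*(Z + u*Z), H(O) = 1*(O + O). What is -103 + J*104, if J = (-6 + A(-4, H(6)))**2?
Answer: 8270393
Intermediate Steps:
H(O) = 2*O (H(O) = 1*(2*O) = 2*O)
A(u, Z) = 2*u*(Z + Z*u) (A(u, Z) = (2*u)*(Z + Z*u) = 2*u*(Z + Z*u))
J = 79524 (J = (-6 + 2*(2*6)*(-4)*(1 - 4))**2 = (-6 + 2*12*(-4)*(-3))**2 = (-6 + 288)**2 = 282**2 = 79524)
-103 + J*104 = -103 + 79524*104 = -103 + 8270496 = 8270393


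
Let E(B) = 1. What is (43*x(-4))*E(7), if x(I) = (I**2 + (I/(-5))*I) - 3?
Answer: 2107/5 ≈ 421.40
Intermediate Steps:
x(I) = -3 + 4*I**2/5 (x(I) = (I**2 + (I*(-1/5))*I) - 3 = (I**2 + (-I/5)*I) - 3 = (I**2 - I**2/5) - 3 = 4*I**2/5 - 3 = -3 + 4*I**2/5)
(43*x(-4))*E(7) = (43*(-3 + (4/5)*(-4)**2))*1 = (43*(-3 + (4/5)*16))*1 = (43*(-3 + 64/5))*1 = (43*(49/5))*1 = (2107/5)*1 = 2107/5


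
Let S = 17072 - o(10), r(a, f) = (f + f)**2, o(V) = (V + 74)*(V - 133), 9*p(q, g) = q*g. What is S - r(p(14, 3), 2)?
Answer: 27388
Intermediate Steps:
p(q, g) = g*q/9 (p(q, g) = (q*g)/9 = (g*q)/9 = g*q/9)
o(V) = (-133 + V)*(74 + V) (o(V) = (74 + V)*(-133 + V) = (-133 + V)*(74 + V))
r(a, f) = 4*f**2 (r(a, f) = (2*f)**2 = 4*f**2)
S = 27404 (S = 17072 - (-9842 + 10**2 - 59*10) = 17072 - (-9842 + 100 - 590) = 17072 - 1*(-10332) = 17072 + 10332 = 27404)
S - r(p(14, 3), 2) = 27404 - 4*2**2 = 27404 - 4*4 = 27404 - 1*16 = 27404 - 16 = 27388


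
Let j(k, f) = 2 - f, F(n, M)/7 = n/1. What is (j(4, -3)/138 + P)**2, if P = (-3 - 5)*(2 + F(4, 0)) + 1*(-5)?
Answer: 1142778025/19044 ≈ 60007.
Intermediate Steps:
F(n, M) = 7*n (F(n, M) = 7*(n/1) = 7*(n*1) = 7*n)
P = -245 (P = (-3 - 5)*(2 + 7*4) + 1*(-5) = -8*(2 + 28) - 5 = -8*30 - 5 = -240 - 5 = -245)
(j(4, -3)/138 + P)**2 = ((2 - 1*(-3))/138 - 245)**2 = ((2 + 3)*(1/138) - 245)**2 = (5*(1/138) - 245)**2 = (5/138 - 245)**2 = (-33805/138)**2 = 1142778025/19044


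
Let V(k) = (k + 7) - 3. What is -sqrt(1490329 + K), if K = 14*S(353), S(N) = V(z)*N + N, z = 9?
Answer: -sqrt(1559517) ≈ -1248.8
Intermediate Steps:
V(k) = 4 + k (V(k) = (7 + k) - 3 = 4 + k)
S(N) = 14*N (S(N) = (4 + 9)*N + N = 13*N + N = 14*N)
K = 69188 (K = 14*(14*353) = 14*4942 = 69188)
-sqrt(1490329 + K) = -sqrt(1490329 + 69188) = -sqrt(1559517)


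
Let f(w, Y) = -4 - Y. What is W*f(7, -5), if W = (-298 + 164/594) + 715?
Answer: 123931/297 ≈ 417.28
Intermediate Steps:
W = 123931/297 (W = (-298 + 164*(1/594)) + 715 = (-298 + 82/297) + 715 = -88424/297 + 715 = 123931/297 ≈ 417.28)
W*f(7, -5) = 123931*(-4 - 1*(-5))/297 = 123931*(-4 + 5)/297 = (123931/297)*1 = 123931/297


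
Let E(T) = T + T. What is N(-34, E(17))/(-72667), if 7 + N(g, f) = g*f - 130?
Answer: 1293/72667 ≈ 0.017794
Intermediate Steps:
E(T) = 2*T
N(g, f) = -137 + f*g (N(g, f) = -7 + (g*f - 130) = -7 + (f*g - 130) = -7 + (-130 + f*g) = -137 + f*g)
N(-34, E(17))/(-72667) = (-137 + (2*17)*(-34))/(-72667) = (-137 + 34*(-34))*(-1/72667) = (-137 - 1156)*(-1/72667) = -1293*(-1/72667) = 1293/72667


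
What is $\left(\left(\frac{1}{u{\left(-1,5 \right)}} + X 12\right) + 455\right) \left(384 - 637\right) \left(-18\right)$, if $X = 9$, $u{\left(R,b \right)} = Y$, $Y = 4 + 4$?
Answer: $\frac{10257885}{4} \approx 2.5645 \cdot 10^{6}$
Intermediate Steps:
$Y = 8$
$u{\left(R,b \right)} = 8$
$\left(\left(\frac{1}{u{\left(-1,5 \right)}} + X 12\right) + 455\right) \left(384 - 637\right) \left(-18\right) = \left(\left(\frac{1}{8} + 9 \cdot 12\right) + 455\right) \left(384 - 637\right) \left(-18\right) = \left(\left(\frac{1}{8} + 108\right) + 455\right) \left(-253\right) \left(-18\right) = \left(\frac{865}{8} + 455\right) \left(-253\right) \left(-18\right) = \frac{4505}{8} \left(-253\right) \left(-18\right) = \left(- \frac{1139765}{8}\right) \left(-18\right) = \frac{10257885}{4}$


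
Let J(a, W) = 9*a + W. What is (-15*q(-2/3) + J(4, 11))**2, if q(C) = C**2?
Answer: 14641/9 ≈ 1626.8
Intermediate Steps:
J(a, W) = W + 9*a
(-15*q(-2/3) + J(4, 11))**2 = (-15*(-2/3)**2 + (11 + 9*4))**2 = (-15*(-2*1/3)**2 + (11 + 36))**2 = (-15*(-2/3)**2 + 47)**2 = (-15*4/9 + 47)**2 = (-20/3 + 47)**2 = (121/3)**2 = 14641/9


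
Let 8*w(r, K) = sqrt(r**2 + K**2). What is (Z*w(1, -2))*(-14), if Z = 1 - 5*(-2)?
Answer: -77*sqrt(5)/4 ≈ -43.044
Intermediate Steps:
w(r, K) = sqrt(K**2 + r**2)/8 (w(r, K) = sqrt(r**2 + K**2)/8 = sqrt(K**2 + r**2)/8)
Z = 11 (Z = 1 + 10 = 11)
(Z*w(1, -2))*(-14) = (11*(sqrt((-2)**2 + 1**2)/8))*(-14) = (11*(sqrt(4 + 1)/8))*(-14) = (11*(sqrt(5)/8))*(-14) = (11*sqrt(5)/8)*(-14) = -77*sqrt(5)/4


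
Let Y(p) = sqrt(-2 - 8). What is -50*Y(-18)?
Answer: -50*I*sqrt(10) ≈ -158.11*I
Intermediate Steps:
Y(p) = I*sqrt(10) (Y(p) = sqrt(-10) = I*sqrt(10))
-50*Y(-18) = -50*I*sqrt(10)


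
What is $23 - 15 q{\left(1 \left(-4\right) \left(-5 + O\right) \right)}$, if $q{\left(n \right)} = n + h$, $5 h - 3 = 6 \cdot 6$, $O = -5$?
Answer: $-694$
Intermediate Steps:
$h = \frac{39}{5}$ ($h = \frac{3}{5} + \frac{6 \cdot 6}{5} = \frac{3}{5} + \frac{1}{5} \cdot 36 = \frac{3}{5} + \frac{36}{5} = \frac{39}{5} \approx 7.8$)
$q{\left(n \right)} = \frac{39}{5} + n$ ($q{\left(n \right)} = n + \frac{39}{5} = \frac{39}{5} + n$)
$23 - 15 q{\left(1 \left(-4\right) \left(-5 + O\right) \right)} = 23 - 15 \left(\frac{39}{5} + 1 \left(-4\right) \left(-5 - 5\right)\right) = 23 - 15 \left(\frac{39}{5} - -40\right) = 23 - 15 \left(\frac{39}{5} + 40\right) = 23 - 717 = -694$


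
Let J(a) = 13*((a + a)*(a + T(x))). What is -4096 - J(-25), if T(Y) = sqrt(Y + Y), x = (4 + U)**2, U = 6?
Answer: -20346 + 6500*sqrt(2) ≈ -11154.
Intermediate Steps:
x = 100 (x = (4 + 6)**2 = 10**2 = 100)
T(Y) = sqrt(2)*sqrt(Y) (T(Y) = sqrt(2*Y) = sqrt(2)*sqrt(Y))
J(a) = 26*a*(a + 10*sqrt(2)) (J(a) = 13*((a + a)*(a + sqrt(2)*sqrt(100))) = 13*((2*a)*(a + sqrt(2)*10)) = 13*((2*a)*(a + 10*sqrt(2))) = 13*(2*a*(a + 10*sqrt(2))) = 26*a*(a + 10*sqrt(2)))
-4096 - J(-25) = -4096 - 26*(-25)*(-25 + 10*sqrt(2)) = -4096 - (16250 - 6500*sqrt(2)) = -4096 + (-16250 + 6500*sqrt(2)) = -20346 + 6500*sqrt(2)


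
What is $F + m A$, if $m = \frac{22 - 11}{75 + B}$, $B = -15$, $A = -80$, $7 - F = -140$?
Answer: $\frac{397}{3} \approx 132.33$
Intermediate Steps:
$F = 147$ ($F = 7 - -140 = 7 + 140 = 147$)
$m = \frac{11}{60}$ ($m = \frac{22 - 11}{75 - 15} = \frac{11}{60} \approx 0.18333$)
$F + m A = 147 + \frac{11}{60} \left(-80\right) = 147 - \frac{44}{3} = \frac{397}{3}$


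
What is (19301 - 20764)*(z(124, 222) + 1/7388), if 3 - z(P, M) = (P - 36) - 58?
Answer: 291831925/7388 ≈ 39501.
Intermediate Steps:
z(P, M) = 97 - P (z(P, M) = 3 - ((P - 36) - 58) = 3 - ((-36 + P) - 58) = 3 - (-94 + P) = 3 + (94 - P) = 97 - P)
(19301 - 20764)*(z(124, 222) + 1/7388) = (19301 - 20764)*((97 - 1*124) + 1/7388) = -1463*((97 - 124) + 1/7388) = -1463*(-27 + 1/7388) = -1463*(-199475/7388) = 291831925/7388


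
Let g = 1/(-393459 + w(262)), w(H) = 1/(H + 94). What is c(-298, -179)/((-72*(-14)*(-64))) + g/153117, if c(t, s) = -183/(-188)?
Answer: -436095844340641/28902055859514077184 ≈ -1.5089e-5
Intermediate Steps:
w(H) = 1/(94 + H)
g = -356/140071403 (g = 1/(-393459 + 1/(94 + 262)) = 1/(-393459 + 1/356) = 1/(-140071403/356) = -356/140071403 ≈ -2.5416e-6)
c(t, s) = 183/188 (c(t, s) = -183*(-1/188) = 183/188)
c(-298, -179)/((-72*(-14)*(-64))) + g/153117 = 183/(188*((-72*(-14)*(-64)))) - 356/140071403/153117 = 183/(188*((1008*(-64)))) - 356/140071403*1/153117 = (183/188)/(-64512) - 356/21447313013151 = (183/188)*(-1/64512) - 356/21447313013151 = -61/4042752 - 356/21447313013151 = -436095844340641/28902055859514077184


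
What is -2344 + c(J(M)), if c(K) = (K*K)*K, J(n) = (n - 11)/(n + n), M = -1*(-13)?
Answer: -5149767/2197 ≈ -2344.0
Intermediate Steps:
M = 13
J(n) = (-11 + n)/(2*n) (J(n) = (-11 + n)/((2*n)) = (-11 + n)*(1/(2*n)) = (-11 + n)/(2*n))
c(K) = K**3 (c(K) = K**2*K = K**3)
-2344 + c(J(M)) = -2344 + ((1/2)*(-11 + 13)/13)**3 = -2344 + ((1/2)*(1/13)*2)**3 = -2344 + (1/13)**3 = -2344 + 1/2197 = -5149767/2197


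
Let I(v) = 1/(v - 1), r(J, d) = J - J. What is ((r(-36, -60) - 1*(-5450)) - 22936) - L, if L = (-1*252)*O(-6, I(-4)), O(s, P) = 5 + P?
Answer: -81382/5 ≈ -16276.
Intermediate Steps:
r(J, d) = 0
I(v) = 1/(-1 + v)
L = -6048/5 (L = (-1*252)*(5 + 1/(-1 - 4)) = -252*(5 + 1/(-5)) = -252*(5 - 1/5) = -252*24/5 = -6048/5 ≈ -1209.6)
((r(-36, -60) - 1*(-5450)) - 22936) - L = ((0 - 1*(-5450)) - 22936) - 1*(-6048/5) = ((0 + 5450) - 22936) + 6048/5 = (5450 - 22936) + 6048/5 = -17486 + 6048/5 = -81382/5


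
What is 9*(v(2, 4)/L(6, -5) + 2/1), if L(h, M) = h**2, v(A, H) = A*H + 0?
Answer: 20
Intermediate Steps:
v(A, H) = A*H
9*(v(2, 4)/L(6, -5) + 2/1) = 9*((2*4)/(6**2) + 2/1) = 9*(8/36 + 2*1) = 9*(8*(1/36) + 2) = 9*(2/9 + 2) = 9*(20/9) = 20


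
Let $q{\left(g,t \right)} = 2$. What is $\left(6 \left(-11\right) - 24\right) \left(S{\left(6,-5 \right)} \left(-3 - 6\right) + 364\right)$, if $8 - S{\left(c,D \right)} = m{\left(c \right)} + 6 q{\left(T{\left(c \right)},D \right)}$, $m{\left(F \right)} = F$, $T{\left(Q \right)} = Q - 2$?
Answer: $-40860$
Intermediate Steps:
$T{\left(Q \right)} = -2 + Q$ ($T{\left(Q \right)} = Q - 2 = -2 + Q$)
$S{\left(c,D \right)} = -4 - c$ ($S{\left(c,D \right)} = 8 - \left(c + 6 \cdot 2\right) = 8 - \left(c + 12\right) = 8 - \left(12 + c\right) = -4 - c$)
$\left(6 \left(-11\right) - 24\right) \left(S{\left(6,-5 \right)} \left(-3 - 6\right) + 364\right) = \left(6 \left(-11\right) - 24\right) \left(\left(-4 - 6\right) \left(-3 - 6\right) + 364\right) = \left(-66 - 24\right) \left(\left(-4 - 6\right) \left(-9\right) + 364\right) = - 90 \left(\left(-10\right) \left(-9\right) + 364\right) = - 90 \left(90 + 364\right) = \left(-90\right) 454 = -40860$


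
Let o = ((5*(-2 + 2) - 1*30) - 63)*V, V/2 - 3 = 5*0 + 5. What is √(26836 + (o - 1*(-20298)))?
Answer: √45646 ≈ 213.65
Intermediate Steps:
V = 16 (V = 6 + 2*(5*0 + 5) = 6 + 2*(0 + 5) = 6 + 2*5 = 6 + 10 = 16)
o = -1488 (o = ((5*(-2 + 2) - 1*30) - 63)*16 = ((5*0 - 30) - 63)*16 = ((0 - 30) - 63)*16 = (-30 - 63)*16 = -93*16 = -1488)
√(26836 + (o - 1*(-20298))) = √(26836 + (-1488 - 1*(-20298))) = √(26836 + (-1488 + 20298)) = √(26836 + 18810) = √45646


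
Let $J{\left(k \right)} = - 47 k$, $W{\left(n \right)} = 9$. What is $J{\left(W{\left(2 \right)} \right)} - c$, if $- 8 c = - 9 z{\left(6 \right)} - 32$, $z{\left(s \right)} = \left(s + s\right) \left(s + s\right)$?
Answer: $-589$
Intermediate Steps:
$z{\left(s \right)} = 4 s^{2}$ ($z{\left(s \right)} = 2 s 2 s = 4 s^{2}$)
$c = 166$ ($c = - \frac{- 9 \cdot 4 \cdot 6^{2} - 32}{8} = - \frac{- 9 \cdot 4 \cdot 36 - 32}{8} = - \frac{\left(-9\right) 144 - 32}{8} = - \frac{-1296 - 32}{8} = \left(- \frac{1}{8}\right) \left(-1328\right) = 166$)
$J{\left(W{\left(2 \right)} \right)} - c = \left(-47\right) 9 - 166 = -423 - 166 = -589$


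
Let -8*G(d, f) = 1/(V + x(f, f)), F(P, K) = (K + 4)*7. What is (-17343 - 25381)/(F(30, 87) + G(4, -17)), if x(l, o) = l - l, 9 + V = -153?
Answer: -55370304/825553 ≈ -67.071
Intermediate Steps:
V = -162 (V = -9 - 153 = -162)
F(P, K) = 28 + 7*K (F(P, K) = (4 + K)*7 = 28 + 7*K)
x(l, o) = 0
G(d, f) = 1/1296 (G(d, f) = -1/(8*(-162 + 0)) = -1/8/(-162) = -1/8*(-1/162) = 1/1296)
(-17343 - 25381)/(F(30, 87) + G(4, -17)) = (-17343 - 25381)/((28 + 7*87) + 1/1296) = -42724/((28 + 609) + 1/1296) = -42724/(637 + 1/1296) = -42724/825553/1296 = -42724*1296/825553 = -55370304/825553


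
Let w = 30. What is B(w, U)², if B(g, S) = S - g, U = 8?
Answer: 484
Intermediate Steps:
B(w, U)² = (8 - 1*30)² = (8 - 30)² = (-22)² = 484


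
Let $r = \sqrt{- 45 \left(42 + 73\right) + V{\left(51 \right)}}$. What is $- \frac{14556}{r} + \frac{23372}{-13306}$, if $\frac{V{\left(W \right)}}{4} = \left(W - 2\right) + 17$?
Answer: $- \frac{11686}{6653} + \frac{4852 i \sqrt{4911}}{1637} \approx -1.7565 + 207.71 i$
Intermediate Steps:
$V{\left(W \right)} = 60 + 4 W$ ($V{\left(W \right)} = 4 \left(\left(W - 2\right) + 17\right) = 4 \left(\left(-2 + W\right) + 17\right) = 4 \left(15 + W\right) = 60 + 4 W$)
$r = i \sqrt{4911}$ ($r = \sqrt{- 45 \left(42 + 73\right) + \left(60 + 4 \cdot 51\right)} = \sqrt{\left(-45\right) 115 + \left(60 + 204\right)} = \sqrt{-5175 + 264} = \sqrt{-4911} = i \sqrt{4911} \approx 70.078 i$)
$- \frac{14556}{r} + \frac{23372}{-13306} = - \frac{14556}{i \sqrt{4911}} + \frac{23372}{-13306} = - 14556 \left(- \frac{i \sqrt{4911}}{4911}\right) + 23372 \left(- \frac{1}{13306}\right) = \frac{4852 i \sqrt{4911}}{1637} - \frac{11686}{6653} = - \frac{11686}{6653} + \frac{4852 i \sqrt{4911}}{1637}$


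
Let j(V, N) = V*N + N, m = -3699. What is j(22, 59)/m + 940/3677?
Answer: -1512629/13601223 ≈ -0.11121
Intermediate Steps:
j(V, N) = N + N*V (j(V, N) = N*V + N = N + N*V)
j(22, 59)/m + 940/3677 = (59*(1 + 22))/(-3699) + 940/3677 = (59*23)*(-1/3699) + 940*(1/3677) = 1357*(-1/3699) + 940/3677 = -1357/3699 + 940/3677 = -1512629/13601223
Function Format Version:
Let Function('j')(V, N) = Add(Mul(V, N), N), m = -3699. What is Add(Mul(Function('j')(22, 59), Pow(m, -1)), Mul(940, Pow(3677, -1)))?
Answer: Rational(-1512629, 13601223) ≈ -0.11121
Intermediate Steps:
Function('j')(V, N) = Add(N, Mul(N, V)) (Function('j')(V, N) = Add(Mul(N, V), N) = Add(N, Mul(N, V)))
Add(Mul(Function('j')(22, 59), Pow(m, -1)), Mul(940, Pow(3677, -1))) = Add(Mul(Mul(59, Add(1, 22)), Pow(-3699, -1)), Mul(940, Pow(3677, -1))) = Add(Mul(Mul(59, 23), Rational(-1, 3699)), Mul(940, Rational(1, 3677))) = Add(Mul(1357, Rational(-1, 3699)), Rational(940, 3677)) = Add(Rational(-1357, 3699), Rational(940, 3677)) = Rational(-1512629, 13601223)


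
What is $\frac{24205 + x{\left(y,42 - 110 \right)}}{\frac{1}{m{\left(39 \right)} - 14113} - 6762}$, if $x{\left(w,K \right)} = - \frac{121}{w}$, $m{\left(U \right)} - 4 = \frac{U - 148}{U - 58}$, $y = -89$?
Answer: $- \frac{577288222092}{161264356607} \approx -3.5798$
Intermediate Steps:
$m{\left(U \right)} = 4 + \frac{-148 + U}{-58 + U}$ ($m{\left(U \right)} = 4 + \frac{U - 148}{U - 58} = 4 + \frac{-148 + U}{-58 + U}$)
$\frac{24205 + x{\left(y,42 - 110 \right)}}{\frac{1}{m{\left(39 \right)} - 14113} - 6762} = \frac{24205 - \frac{121}{-89}}{\frac{1}{\frac{5 \left(-76 + 39\right)}{-58 + 39} - 14113} - 6762} = \frac{24205 - - \frac{121}{89}}{\frac{1}{5 \frac{1}{-19} \left(-37\right) - 14113} - 6762} = \frac{24205 + \frac{121}{89}}{\frac{1}{5 \left(- \frac{1}{19}\right) \left(-37\right) - 14113} - 6762} = \frac{2154366}{89 \left(\frac{1}{\frac{185}{19} - 14113} - 6762\right)} = \frac{2154366}{89 \left(\frac{1}{- \frac{267962}{19}} - 6762\right)} = \frac{2154366}{89 \left(- \frac{19}{267962} - 6762\right)} = \frac{2154366}{89 \left(- \frac{1811959063}{267962}\right)} = \frac{2154366}{89} \left(- \frac{267962}{1811959063}\right) = - \frac{577288222092}{161264356607}$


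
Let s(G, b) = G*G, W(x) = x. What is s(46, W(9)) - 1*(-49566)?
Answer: 51682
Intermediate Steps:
s(G, b) = G²
s(46, W(9)) - 1*(-49566) = 46² - 1*(-49566) = 2116 + 49566 = 51682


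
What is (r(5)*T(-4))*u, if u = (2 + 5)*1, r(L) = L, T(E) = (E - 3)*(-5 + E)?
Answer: 2205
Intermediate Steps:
T(E) = (-5 + E)*(-3 + E) (T(E) = (-3 + E)*(-5 + E) = (-5 + E)*(-3 + E))
u = 7 (u = 7*1 = 7)
(r(5)*T(-4))*u = (5*(15 + (-4)² - 8*(-4)))*7 = (5*(15 + 16 + 32))*7 = (5*63)*7 = 315*7 = 2205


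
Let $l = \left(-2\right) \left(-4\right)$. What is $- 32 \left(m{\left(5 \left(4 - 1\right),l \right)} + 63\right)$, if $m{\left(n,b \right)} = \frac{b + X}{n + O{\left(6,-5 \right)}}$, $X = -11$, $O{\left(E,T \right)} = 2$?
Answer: $- \frac{34176}{17} \approx -2010.4$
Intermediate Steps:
$l = 8$
$m{\left(n,b \right)} = \frac{-11 + b}{2 + n}$ ($m{\left(n,b \right)} = \frac{b - 11}{n + 2} = \frac{-11 + b}{2 + n}$)
$- 32 \left(m{\left(5 \left(4 - 1\right),l \right)} + 63\right) = - 32 \left(\frac{-11 + 8}{2 + 5 \left(4 - 1\right)} + 63\right) = - 32 \left(\frac{1}{2 + 5 \cdot 3} \left(-3\right) + 63\right) = - 32 \left(\frac{1}{2 + 15} \left(-3\right) + 63\right) = - 32 \left(\frac{1}{17} \left(-3\right) + 63\right) = - 32 \left(- \frac{3}{17} + 63\right) = \left(-32\right) \frac{1068}{17} = - \frac{34176}{17}$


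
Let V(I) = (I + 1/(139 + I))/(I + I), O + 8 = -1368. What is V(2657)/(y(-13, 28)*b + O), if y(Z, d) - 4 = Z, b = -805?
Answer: 7428973/87201273336 ≈ 8.5193e-5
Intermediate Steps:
O = -1376 (O = -8 - 1368 = -1376)
V(I) = (I + 1/(139 + I))/(2*I) (V(I) = (I + 1/(139 + I))/((2*I)) = (I + 1/(139 + I))*(1/(2*I)) = (I + 1/(139 + I))/(2*I))
y(Z, d) = 4 + Z
V(2657)/(y(-13, 28)*b + O) = ((½)*(1 + 2657² + 139*2657)/(2657*(139 + 2657)))/((4 - 13)*(-805) - 1376) = ((½)*(1/2657)*(1 + 7059649 + 369323)/2796)/(-9*(-805) - 1376) = ((½)*(1/2657)*(1/2796)*7428973)/(7245 - 1376) = (7428973/14857944)/5869 = (7428973/14857944)*(1/5869) = 7428973/87201273336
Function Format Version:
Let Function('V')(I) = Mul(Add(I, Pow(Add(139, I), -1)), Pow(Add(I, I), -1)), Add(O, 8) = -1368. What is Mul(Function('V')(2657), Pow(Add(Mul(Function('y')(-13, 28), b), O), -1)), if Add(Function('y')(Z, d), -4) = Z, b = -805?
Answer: Rational(7428973, 87201273336) ≈ 8.5193e-5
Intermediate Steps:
O = -1376 (O = Add(-8, -1368) = -1376)
Function('V')(I) = Mul(Rational(1, 2), Pow(I, -1), Add(I, Pow(Add(139, I), -1))) (Function('V')(I) = Mul(Add(I, Pow(Add(139, I), -1)), Pow(Mul(2, I), -1)) = Mul(Add(I, Pow(Add(139, I), -1)), Mul(Rational(1, 2), Pow(I, -1))) = Mul(Rational(1, 2), Pow(I, -1), Add(I, Pow(Add(139, I), -1))))
Function('y')(Z, d) = Add(4, Z)
Mul(Function('V')(2657), Pow(Add(Mul(Function('y')(-13, 28), b), O), -1)) = Mul(Mul(Rational(1, 2), Pow(2657, -1), Pow(Add(139, 2657), -1), Add(1, Pow(2657, 2), Mul(139, 2657))), Pow(Add(Mul(Add(4, -13), -805), -1376), -1)) = Mul(Mul(Rational(1, 2), Rational(1, 2657), Pow(2796, -1), Add(1, 7059649, 369323)), Pow(Add(Mul(-9, -805), -1376), -1)) = Mul(Mul(Rational(1, 2), Rational(1, 2657), Rational(1, 2796), 7428973), Pow(Add(7245, -1376), -1)) = Mul(Rational(7428973, 14857944), Pow(5869, -1)) = Mul(Rational(7428973, 14857944), Rational(1, 5869)) = Rational(7428973, 87201273336)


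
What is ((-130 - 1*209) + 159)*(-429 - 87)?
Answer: 92880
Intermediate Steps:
((-130 - 1*209) + 159)*(-429 - 87) = ((-130 - 209) + 159)*(-516) = (-339 + 159)*(-516) = -180*(-516) = 92880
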